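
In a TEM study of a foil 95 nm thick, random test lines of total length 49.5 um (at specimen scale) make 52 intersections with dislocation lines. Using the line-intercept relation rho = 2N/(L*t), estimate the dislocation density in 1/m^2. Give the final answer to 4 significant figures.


rho = 2N / (L * t)
L = 49.5 um = 4.95e-05 m, t = 95 nm = 9.5e-08 m
rho = 2 * 52 / (4.95e-05 * 9.5e-08)
rho = 2.212e+13 1/m^2


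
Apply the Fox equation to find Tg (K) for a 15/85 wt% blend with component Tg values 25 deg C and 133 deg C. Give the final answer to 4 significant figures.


1/Tg = w1/Tg1 + w2/Tg2 (in Kelvin)
Tg1 = 298.15 K, Tg2 = 406.15 K
1/Tg = 0.15/298.15 + 0.85/406.15
Tg = 385.2 K


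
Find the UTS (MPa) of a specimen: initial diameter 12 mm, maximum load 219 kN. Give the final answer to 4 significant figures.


A0 = pi*(d/2)^2 = pi*(12/2)^2 = 113.097 mm^2
UTS = F_max / A0 = 219*1000 / 113.097
UTS = 1936 MPa


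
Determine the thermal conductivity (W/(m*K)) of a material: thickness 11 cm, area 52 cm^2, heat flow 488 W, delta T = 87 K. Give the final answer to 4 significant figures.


k = Q*L / (A*dT)
L = 0.11 m, A = 5.2e-03 m^2
k = 488 * 0.11 / (5.2e-03 * 87)
k = 118.7 W/(m*K)


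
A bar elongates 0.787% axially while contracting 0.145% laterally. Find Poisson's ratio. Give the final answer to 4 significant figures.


nu = -epsilon_lat / epsilon_axial
Lateral strain is contraction (negative), so using magnitudes:
nu = 0.145 / 0.787
nu = 0.1842


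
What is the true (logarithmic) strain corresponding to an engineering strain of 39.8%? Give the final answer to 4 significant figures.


epsilon_true = ln(1 + epsilon_eng)
epsilon_true = ln(1 + 0.398)
epsilon_true = 0.335


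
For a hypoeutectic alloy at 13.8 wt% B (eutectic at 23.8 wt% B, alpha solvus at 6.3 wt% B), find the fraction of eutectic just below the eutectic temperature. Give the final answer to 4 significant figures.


f_primary = (C_e - C0) / (C_e - C_alpha_max)
f_primary = (23.8 - 13.8) / (23.8 - 6.3)
f_primary = 0.571429
f_eutectic = 1 - 0.571429 = 0.4286


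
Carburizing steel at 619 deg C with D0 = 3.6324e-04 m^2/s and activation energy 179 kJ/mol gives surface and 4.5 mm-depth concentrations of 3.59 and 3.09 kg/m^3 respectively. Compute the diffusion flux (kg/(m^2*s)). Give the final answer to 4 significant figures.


Step 1: D = D0 * exp(-Qd/(R*T))
T = 619 + 273.15 = 892.15 K
D = 3.6324e-04 * exp(-179e3 / (8.314 * 892.15)) = 1.20092e-14 m^2/s
Step 2: J = D * (C1 - C2) / dx
J = 1.20092e-14 * (3.59 - 3.09) / 4.5e-03
J = 1.334e-12 kg/(m^2*s)


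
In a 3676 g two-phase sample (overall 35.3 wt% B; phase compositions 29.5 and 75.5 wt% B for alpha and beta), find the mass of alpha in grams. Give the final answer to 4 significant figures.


f_alpha = (C_beta - C0) / (C_beta - C_alpha)
f_alpha = (75.5 - 35.3) / (75.5 - 29.5) = 0.873913
m_alpha = f_alpha * m_total = 0.873913 * 3676 = 3213 g


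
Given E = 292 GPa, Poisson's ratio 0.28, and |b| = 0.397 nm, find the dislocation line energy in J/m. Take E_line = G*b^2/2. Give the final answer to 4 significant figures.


Step 1: G = E / (2*(1+nu))
G = 292 / (2*(1+0.28)) = 114.063 GPa = 1.14063e+11 Pa
Step 2: E_line = G*b^2/2
b = 0.397 nm = 3.97e-10 m
E_line = 0.5 * 1.14063e+11 * (3.97e-10)^2 = 8.989e-09 J/m


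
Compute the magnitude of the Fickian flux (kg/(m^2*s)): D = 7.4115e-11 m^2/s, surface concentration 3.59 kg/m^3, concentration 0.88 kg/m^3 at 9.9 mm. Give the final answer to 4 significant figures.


J = -D * (dC/dx) = D * (C1 - C2) / dx
J = 7.4115e-11 * (3.59 - 0.88) / 9.9e-03
J = 2.029e-08 kg/(m^2*s)


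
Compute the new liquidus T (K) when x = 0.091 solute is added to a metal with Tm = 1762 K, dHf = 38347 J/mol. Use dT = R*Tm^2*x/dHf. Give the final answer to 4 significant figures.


dT = R*Tm^2*x / dHf
dT = 8.314 * 1762^2 * 0.091 / 38347
dT = 61.2536 K
T_new = 1762 - 61.2536 = 1701 K


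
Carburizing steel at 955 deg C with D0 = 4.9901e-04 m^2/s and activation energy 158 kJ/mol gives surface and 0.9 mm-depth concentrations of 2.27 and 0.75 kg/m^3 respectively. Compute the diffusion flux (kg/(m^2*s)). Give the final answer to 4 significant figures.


Step 1: D = D0 * exp(-Qd/(R*T))
T = 955 + 273.15 = 1228.15 K
D = 4.9901e-04 * exp(-158e3 / (8.314 * 1228.15)) = 9.50482e-11 m^2/s
Step 2: J = D * (C1 - C2) / dx
J = 9.50482e-11 * (2.27 - 0.75) / 9e-04
J = 1.605e-07 kg/(m^2*s)


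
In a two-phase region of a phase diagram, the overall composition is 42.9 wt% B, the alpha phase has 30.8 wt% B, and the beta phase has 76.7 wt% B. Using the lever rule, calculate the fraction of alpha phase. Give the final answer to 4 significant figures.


f_alpha = (C_beta - C0) / (C_beta - C_alpha)
f_alpha = (76.7 - 42.9) / (76.7 - 30.8)
f_alpha = 0.7364


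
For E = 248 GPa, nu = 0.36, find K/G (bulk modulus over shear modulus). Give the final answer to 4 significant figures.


G = E / (2*(1+nu))
G = 248 / (2*(1+0.36)) = 91.1765 GPa
K = E / (3*(1-2*nu))
K = 248 / (3*(1-2*0.36)) = 295.238 GPa
K/G = 295.238 / 91.1765 = 3.238


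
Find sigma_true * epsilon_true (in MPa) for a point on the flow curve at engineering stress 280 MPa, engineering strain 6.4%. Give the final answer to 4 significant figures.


sigma_true = sigma_eng * (1 + epsilon_eng)
sigma_true = 280 * (1 + 0.064) = 297.92 MPa
epsilon_true = ln(1 + epsilon_eng)
epsilon_true = ln(1 + 0.064) = 0.0620354
sigma_true * epsilon_true = 297.92 * 0.0620354 = 18.48 MPa


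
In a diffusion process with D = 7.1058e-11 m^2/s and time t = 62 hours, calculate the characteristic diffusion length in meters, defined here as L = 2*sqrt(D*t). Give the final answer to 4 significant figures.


t = 62 hr = 223200 s
Diffusion length = 2*sqrt(D*t)
= 2*sqrt(7.1058e-11 * 223200)
= 7.965e-03 m


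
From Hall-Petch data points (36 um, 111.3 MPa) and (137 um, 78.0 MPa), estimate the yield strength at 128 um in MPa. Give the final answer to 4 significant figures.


sigma_y = sigma0 + k / sqrt(d)
1/sqrt(d1) = 1/sqrt(3.6e-05) = 166.667;  1/sqrt(d2) = 85.4358
k = (sigma1 - sigma2) / (1/sqrt(d1) - 1/sqrt(d2)) = (111.3 - 78.0) / (166.667 - 85.4358) = 0.409943 MPa*m^0.5
sigma0 = sigma1 - k/sqrt(d1) = 111.3 - 0.409943*166.667 = 42.9762 MPa
sigma_y(d3) = 42.9762 + 0.409943 / sqrt(1.28e-04) = 79.21 MPa


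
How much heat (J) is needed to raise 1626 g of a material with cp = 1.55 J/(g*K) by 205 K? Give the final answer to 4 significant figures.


Q = m * cp * dT
Q = 1626 * 1.55 * 205
Q = 516700 J


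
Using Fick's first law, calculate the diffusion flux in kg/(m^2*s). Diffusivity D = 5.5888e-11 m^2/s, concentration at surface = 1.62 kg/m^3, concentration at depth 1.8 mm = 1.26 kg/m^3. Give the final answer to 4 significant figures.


J = -D * (dC/dx) = D * (C1 - C2) / dx
J = 5.5888e-11 * (1.62 - 1.26) / 1.8e-03
J = 1.118e-08 kg/(m^2*s)


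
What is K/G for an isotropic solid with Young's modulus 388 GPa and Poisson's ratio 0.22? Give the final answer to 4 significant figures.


G = E / (2*(1+nu))
G = 388 / (2*(1+0.22)) = 159.016 GPa
K = E / (3*(1-2*nu))
K = 388 / (3*(1-2*0.22)) = 230.952 GPa
K/G = 230.952 / 159.016 = 1.452


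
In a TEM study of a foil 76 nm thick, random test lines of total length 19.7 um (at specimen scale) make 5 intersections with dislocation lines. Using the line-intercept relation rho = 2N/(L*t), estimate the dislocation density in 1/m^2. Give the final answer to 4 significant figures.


rho = 2N / (L * t)
L = 19.7 um = 1.97e-05 m, t = 76 nm = 7.6e-08 m
rho = 2 * 5 / (1.97e-05 * 7.6e-08)
rho = 6.679e+12 1/m^2


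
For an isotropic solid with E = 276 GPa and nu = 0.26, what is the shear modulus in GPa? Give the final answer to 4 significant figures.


G = E / (2*(1+nu))
G = 276 / (2*(1+0.26))
G = 109.5 GPa


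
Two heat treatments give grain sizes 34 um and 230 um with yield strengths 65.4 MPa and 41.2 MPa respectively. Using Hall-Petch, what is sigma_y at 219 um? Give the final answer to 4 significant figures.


sigma_y = sigma0 + k / sqrt(d)
1/sqrt(d1) = 1/sqrt(3.4e-05) = 171.499;  1/sqrt(d2) = 65.938
k = (sigma1 - sigma2) / (1/sqrt(d1) - 1/sqrt(d2)) = (65.4 - 41.2) / (171.499 - 65.938) = 0.229252 MPa*m^0.5
sigma0 = sigma1 - k/sqrt(d1) = 65.4 - 0.229252*171.499 = 26.0835 MPa
sigma_y(d3) = 26.0835 + 0.229252 / sqrt(2.19e-04) = 41.57 MPa


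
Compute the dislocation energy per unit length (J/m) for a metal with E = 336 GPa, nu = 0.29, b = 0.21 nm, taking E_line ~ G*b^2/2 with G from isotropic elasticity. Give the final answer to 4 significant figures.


Step 1: G = E / (2*(1+nu))
G = 336 / (2*(1+0.29)) = 130.233 GPa = 1.30233e+11 Pa
Step 2: E_line = G*b^2/2
b = 0.21 nm = 2.1e-10 m
E_line = 0.5 * 1.30233e+11 * (2.1e-10)^2 = 2.872e-09 J/m


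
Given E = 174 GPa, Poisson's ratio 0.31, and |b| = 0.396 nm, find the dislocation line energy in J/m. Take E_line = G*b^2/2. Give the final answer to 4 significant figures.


Step 1: G = E / (2*(1+nu))
G = 174 / (2*(1+0.31)) = 66.4122 GPa = 6.64122e+10 Pa
Step 2: E_line = G*b^2/2
b = 0.396 nm = 3.96e-10 m
E_line = 0.5 * 6.64122e+10 * (3.96e-10)^2 = 5.207e-09 J/m


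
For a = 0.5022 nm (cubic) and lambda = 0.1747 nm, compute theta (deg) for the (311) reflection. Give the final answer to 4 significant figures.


d = a / sqrt(h^2+k^2+l^2)
d = 0.5022 / sqrt(11) = 0.151419 nm
lambda = 2*d*sin(theta)  =>  sin(theta) = lambda / (2*d)
sin(theta) = 0.1747 / (2 * 0.151419) = 0.576876
theta = 35.23 deg


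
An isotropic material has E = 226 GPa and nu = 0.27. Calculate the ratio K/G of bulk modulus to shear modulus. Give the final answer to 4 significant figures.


G = E / (2*(1+nu))
G = 226 / (2*(1+0.27)) = 88.9764 GPa
K = E / (3*(1-2*nu))
K = 226 / (3*(1-2*0.27)) = 163.768 GPa
K/G = 163.768 / 88.9764 = 1.841


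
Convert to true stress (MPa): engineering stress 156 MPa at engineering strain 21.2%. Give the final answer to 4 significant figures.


sigma_true = sigma_eng * (1 + epsilon_eng)
sigma_true = 156 * (1 + 0.212)
sigma_true = 189.1 MPa


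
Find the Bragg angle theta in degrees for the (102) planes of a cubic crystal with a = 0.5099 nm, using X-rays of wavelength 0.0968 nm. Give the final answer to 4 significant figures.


d = a / sqrt(h^2+k^2+l^2)
d = 0.5099 / sqrt(5) = 0.228034 nm
lambda = 2*d*sin(theta)  =>  sin(theta) = lambda / (2*d)
sin(theta) = 0.0968 / (2 * 0.228034) = 0.212249
theta = 12.25 deg


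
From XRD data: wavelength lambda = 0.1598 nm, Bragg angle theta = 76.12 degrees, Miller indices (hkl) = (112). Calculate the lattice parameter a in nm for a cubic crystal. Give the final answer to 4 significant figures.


d = lambda / (2*sin(theta))
d = 0.1598 / (2*sin(76.12 deg))
d = 0.0823032 nm
a = d * sqrt(h^2+k^2+l^2) = 0.0823032 * sqrt(6)
a = 0.2016 nm


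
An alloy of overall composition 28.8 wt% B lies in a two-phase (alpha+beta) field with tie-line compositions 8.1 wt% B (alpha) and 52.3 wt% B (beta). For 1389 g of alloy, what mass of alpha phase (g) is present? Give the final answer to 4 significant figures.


f_alpha = (C_beta - C0) / (C_beta - C_alpha)
f_alpha = (52.3 - 28.8) / (52.3 - 8.1) = 0.531674
m_alpha = f_alpha * m_total = 0.531674 * 1389 = 738.5 g


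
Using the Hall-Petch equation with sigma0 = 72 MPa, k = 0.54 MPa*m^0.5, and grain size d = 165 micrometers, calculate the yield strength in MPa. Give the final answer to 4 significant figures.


sigma_y = sigma0 + k / sqrt(d)
d = 165 um = 1.65e-04 m
sigma_y = 72 + 0.54 / sqrt(1.65e-04)
sigma_y = 114 MPa


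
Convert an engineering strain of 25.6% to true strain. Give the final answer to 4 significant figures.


epsilon_true = ln(1 + epsilon_eng)
epsilon_true = ln(1 + 0.256)
epsilon_true = 0.2279


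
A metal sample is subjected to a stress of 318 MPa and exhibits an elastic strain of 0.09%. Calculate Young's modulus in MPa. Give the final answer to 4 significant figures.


E = sigma / epsilon
epsilon = 0.09% = 9e-04
E = 318 / 9e-04
E = 353300 MPa


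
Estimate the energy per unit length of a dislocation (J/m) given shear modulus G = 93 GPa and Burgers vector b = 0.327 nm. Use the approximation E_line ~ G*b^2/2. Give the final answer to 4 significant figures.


E = G*b^2/2
b = 0.327 nm = 3.27e-10 m
G = 93 GPa = 9.3e+10 Pa
E = 0.5 * 9.3e+10 * (3.27e-10)^2
E = 4.972e-09 J/m


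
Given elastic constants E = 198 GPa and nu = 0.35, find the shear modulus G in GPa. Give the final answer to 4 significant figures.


G = E / (2*(1+nu))
G = 198 / (2*(1+0.35))
G = 73.33 GPa


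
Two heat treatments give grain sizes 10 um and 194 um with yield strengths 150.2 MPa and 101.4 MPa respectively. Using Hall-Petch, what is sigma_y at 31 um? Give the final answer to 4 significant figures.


sigma_y = sigma0 + k / sqrt(d)
1/sqrt(d1) = 1/sqrt(1e-05) = 316.228;  1/sqrt(d2) = 71.7958
k = (sigma1 - sigma2) / (1/sqrt(d1) - 1/sqrt(d2)) = (150.2 - 101.4) / (316.228 - 71.7958) = 0.199647 MPa*m^0.5
sigma0 = sigma1 - k/sqrt(d1) = 150.2 - 0.199647*316.228 = 87.0662 MPa
sigma_y(d3) = 87.0662 + 0.199647 / sqrt(3.1e-05) = 122.9 MPa


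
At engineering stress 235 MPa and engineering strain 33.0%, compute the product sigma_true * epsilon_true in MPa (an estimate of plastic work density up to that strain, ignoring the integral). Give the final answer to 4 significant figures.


sigma_true = sigma_eng * (1 + epsilon_eng)
sigma_true = 235 * (1 + 0.33) = 312.55 MPa
epsilon_true = ln(1 + epsilon_eng)
epsilon_true = ln(1 + 0.33) = 0.285179
sigma_true * epsilon_true = 312.55 * 0.285179 = 89.13 MPa


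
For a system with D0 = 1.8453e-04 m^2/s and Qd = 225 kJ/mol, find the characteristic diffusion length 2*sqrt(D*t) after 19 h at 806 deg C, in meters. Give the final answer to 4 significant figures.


Step 1: D = D0 * exp(-Qd/(R*T))
T = 1079.15 K
D = 1.8453e-04 * exp(-225e3 / (8.314 * 1079.15)) = 2.37075e-15 m^2/s
Step 2: L = 2*sqrt(D*t)
t = 19 h = 68400 s
L = 2*sqrt(2.37075e-15 * 68400) = 2.547e-05 m


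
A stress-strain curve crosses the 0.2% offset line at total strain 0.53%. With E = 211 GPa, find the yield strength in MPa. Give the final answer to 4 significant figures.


Offset strain = 0.002
Elastic strain at yield = total_strain - offset = 5.3e-03 - 0.002 = 3.3e-03
sigma_y = E * elastic_strain = 211000 * 3.3e-03
sigma_y = 696.3 MPa


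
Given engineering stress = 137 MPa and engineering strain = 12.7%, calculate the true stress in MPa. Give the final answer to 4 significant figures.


sigma_true = sigma_eng * (1 + epsilon_eng)
sigma_true = 137 * (1 + 0.127)
sigma_true = 154.4 MPa


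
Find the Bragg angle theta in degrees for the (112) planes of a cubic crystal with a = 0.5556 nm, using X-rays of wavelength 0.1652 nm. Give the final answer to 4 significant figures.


d = a / sqrt(h^2+k^2+l^2)
d = 0.5556 / sqrt(6) = 0.226823 nm
lambda = 2*d*sin(theta)  =>  sin(theta) = lambda / (2*d)
sin(theta) = 0.1652 / (2 * 0.226823) = 0.364161
theta = 21.36 deg


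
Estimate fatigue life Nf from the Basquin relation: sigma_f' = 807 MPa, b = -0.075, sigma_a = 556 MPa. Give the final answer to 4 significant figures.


sigma_a = sigma_f' * (2*Nf)^b
2*Nf = (sigma_a / sigma_f')^(1/b)
2*Nf = (556 / 807)^(1/-0.075)
2*Nf = 143.654
Nf = 71.83 cycles


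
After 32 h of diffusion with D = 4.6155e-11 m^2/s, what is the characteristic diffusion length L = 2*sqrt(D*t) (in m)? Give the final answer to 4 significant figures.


t = 32 hr = 115200 s
Diffusion length = 2*sqrt(D*t)
= 2*sqrt(4.6155e-11 * 115200)
= 4.612e-03 m


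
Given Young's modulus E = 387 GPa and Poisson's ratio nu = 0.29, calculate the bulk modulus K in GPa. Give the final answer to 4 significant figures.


K = E / (3*(1-2*nu))
K = 387 / (3*(1-2*0.29))
K = 307.1 GPa


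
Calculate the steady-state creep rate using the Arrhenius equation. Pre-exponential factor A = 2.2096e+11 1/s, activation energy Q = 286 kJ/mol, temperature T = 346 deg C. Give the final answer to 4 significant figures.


rate = A * exp(-Q / (R*T))
T = 346 + 273.15 = 619.15 K
rate = 2.2096e+11 * exp(-286e3 / (8.314 * 619.15))
rate = 1.641e-13 1/s


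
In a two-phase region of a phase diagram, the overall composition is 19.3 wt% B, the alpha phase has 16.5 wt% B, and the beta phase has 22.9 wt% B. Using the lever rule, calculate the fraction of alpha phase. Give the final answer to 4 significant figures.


f_alpha = (C_beta - C0) / (C_beta - C_alpha)
f_alpha = (22.9 - 19.3) / (22.9 - 16.5)
f_alpha = 0.5625


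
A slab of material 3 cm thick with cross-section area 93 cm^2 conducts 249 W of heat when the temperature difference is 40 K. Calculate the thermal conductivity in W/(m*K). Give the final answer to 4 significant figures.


k = Q*L / (A*dT)
L = 0.03 m, A = 9.3e-03 m^2
k = 249 * 0.03 / (9.3e-03 * 40)
k = 20.08 W/(m*K)


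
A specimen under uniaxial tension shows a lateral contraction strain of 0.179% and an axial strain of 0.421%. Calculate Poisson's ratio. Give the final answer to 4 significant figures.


nu = -epsilon_lat / epsilon_axial
Lateral strain is contraction (negative), so using magnitudes:
nu = 0.179 / 0.421
nu = 0.4252


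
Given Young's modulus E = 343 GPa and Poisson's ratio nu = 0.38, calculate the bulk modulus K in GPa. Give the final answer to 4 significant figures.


K = E / (3*(1-2*nu))
K = 343 / (3*(1-2*0.38))
K = 476.4 GPa


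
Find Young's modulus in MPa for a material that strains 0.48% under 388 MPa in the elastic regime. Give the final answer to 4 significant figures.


E = sigma / epsilon
epsilon = 0.48% = 4.8e-03
E = 388 / 4.8e-03
E = 80830 MPa


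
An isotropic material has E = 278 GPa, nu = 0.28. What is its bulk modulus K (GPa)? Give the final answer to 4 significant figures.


K = E / (3*(1-2*nu))
K = 278 / (3*(1-2*0.28))
K = 210.6 GPa


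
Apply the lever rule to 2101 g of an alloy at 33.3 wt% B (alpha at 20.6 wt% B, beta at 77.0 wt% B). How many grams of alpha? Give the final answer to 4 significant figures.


f_alpha = (C_beta - C0) / (C_beta - C_alpha)
f_alpha = (77.0 - 33.3) / (77.0 - 20.6) = 0.774823
m_alpha = f_alpha * m_total = 0.774823 * 2101 = 1628 g


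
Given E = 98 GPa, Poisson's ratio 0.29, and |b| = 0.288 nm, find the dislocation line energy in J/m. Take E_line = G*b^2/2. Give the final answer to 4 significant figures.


Step 1: G = E / (2*(1+nu))
G = 98 / (2*(1+0.29)) = 37.9845 GPa = 3.79845e+10 Pa
Step 2: E_line = G*b^2/2
b = 0.288 nm = 2.88e-10 m
E_line = 0.5 * 3.79845e+10 * (2.88e-10)^2 = 1.575e-09 J/m


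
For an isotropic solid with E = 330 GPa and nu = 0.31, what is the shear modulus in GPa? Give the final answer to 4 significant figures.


G = E / (2*(1+nu))
G = 330 / (2*(1+0.31))
G = 126 GPa


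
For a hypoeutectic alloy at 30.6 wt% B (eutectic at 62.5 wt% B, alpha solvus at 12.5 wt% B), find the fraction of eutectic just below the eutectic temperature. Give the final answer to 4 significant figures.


f_primary = (C_e - C0) / (C_e - C_alpha_max)
f_primary = (62.5 - 30.6) / (62.5 - 12.5)
f_primary = 0.638
f_eutectic = 1 - 0.638 = 0.362


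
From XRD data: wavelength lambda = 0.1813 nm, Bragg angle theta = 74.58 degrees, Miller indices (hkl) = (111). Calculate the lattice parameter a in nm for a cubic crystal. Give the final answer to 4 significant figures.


d = lambda / (2*sin(theta))
d = 0.1813 / (2*sin(74.58 deg))
d = 0.094035 nm
a = d * sqrt(h^2+k^2+l^2) = 0.094035 * sqrt(3)
a = 0.1629 nm


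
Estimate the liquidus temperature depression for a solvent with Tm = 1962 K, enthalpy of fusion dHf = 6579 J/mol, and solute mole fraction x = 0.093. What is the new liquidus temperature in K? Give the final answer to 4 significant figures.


dT = R*Tm^2*x / dHf
dT = 8.314 * 1962^2 * 0.093 / 6579
dT = 452.409 K
T_new = 1962 - 452.409 = 1510 K


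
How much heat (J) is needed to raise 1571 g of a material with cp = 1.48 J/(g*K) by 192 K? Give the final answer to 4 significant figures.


Q = m * cp * dT
Q = 1571 * 1.48 * 192
Q = 446400 J


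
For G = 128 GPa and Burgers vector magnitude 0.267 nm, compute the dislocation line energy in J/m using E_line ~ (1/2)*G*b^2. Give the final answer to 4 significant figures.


E = G*b^2/2
b = 0.267 nm = 2.67e-10 m
G = 128 GPa = 1.28e+11 Pa
E = 0.5 * 1.28e+11 * (2.67e-10)^2
E = 4.562e-09 J/m


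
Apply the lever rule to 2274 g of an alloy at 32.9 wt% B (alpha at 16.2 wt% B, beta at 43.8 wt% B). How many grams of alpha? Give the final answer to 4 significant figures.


f_alpha = (C_beta - C0) / (C_beta - C_alpha)
f_alpha = (43.8 - 32.9) / (43.8 - 16.2) = 0.394928
m_alpha = f_alpha * m_total = 0.394928 * 2274 = 898.1 g


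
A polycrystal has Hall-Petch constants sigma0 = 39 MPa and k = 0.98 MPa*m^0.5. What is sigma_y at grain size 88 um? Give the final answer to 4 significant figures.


sigma_y = sigma0 + k / sqrt(d)
d = 88 um = 8.8e-05 m
sigma_y = 39 + 0.98 / sqrt(8.8e-05)
sigma_y = 143.5 MPa


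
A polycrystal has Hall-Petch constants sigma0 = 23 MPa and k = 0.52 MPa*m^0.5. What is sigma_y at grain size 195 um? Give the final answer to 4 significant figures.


sigma_y = sigma0 + k / sqrt(d)
d = 195 um = 1.95e-04 m
sigma_y = 23 + 0.52 / sqrt(1.95e-04)
sigma_y = 60.24 MPa


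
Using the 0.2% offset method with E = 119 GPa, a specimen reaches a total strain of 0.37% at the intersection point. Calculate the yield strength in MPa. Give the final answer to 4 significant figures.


Offset strain = 0.002
Elastic strain at yield = total_strain - offset = 3.7e-03 - 0.002 = 1.7e-03
sigma_y = E * elastic_strain = 119000 * 1.7e-03
sigma_y = 202.3 MPa


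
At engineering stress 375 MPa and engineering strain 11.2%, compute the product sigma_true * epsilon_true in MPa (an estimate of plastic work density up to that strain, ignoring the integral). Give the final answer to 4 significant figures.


sigma_true = sigma_eng * (1 + epsilon_eng)
sigma_true = 375 * (1 + 0.112) = 417 MPa
epsilon_true = ln(1 + epsilon_eng)
epsilon_true = ln(1 + 0.112) = 0.10616
sigma_true * epsilon_true = 417 * 0.10616 = 44.27 MPa


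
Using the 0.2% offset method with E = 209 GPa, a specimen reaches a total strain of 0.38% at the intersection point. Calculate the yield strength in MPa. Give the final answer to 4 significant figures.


Offset strain = 0.002
Elastic strain at yield = total_strain - offset = 3.8e-03 - 0.002 = 1.8e-03
sigma_y = E * elastic_strain = 209000 * 1.8e-03
sigma_y = 376.2 MPa


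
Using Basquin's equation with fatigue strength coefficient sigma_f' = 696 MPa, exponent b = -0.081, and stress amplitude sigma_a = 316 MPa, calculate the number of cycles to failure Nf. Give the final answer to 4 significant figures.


sigma_a = sigma_f' * (2*Nf)^b
2*Nf = (sigma_a / sigma_f')^(1/b)
2*Nf = (316 / 696)^(1/-0.081)
2*Nf = 17124.1
Nf = 8562 cycles


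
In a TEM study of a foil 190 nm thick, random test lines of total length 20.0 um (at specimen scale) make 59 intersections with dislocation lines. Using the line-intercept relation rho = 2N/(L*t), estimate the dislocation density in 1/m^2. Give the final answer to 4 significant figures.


rho = 2N / (L * t)
L = 20.0 um = 2e-05 m, t = 190 nm = 1.9e-07 m
rho = 2 * 59 / (2e-05 * 1.9e-07)
rho = 3.105e+13 1/m^2


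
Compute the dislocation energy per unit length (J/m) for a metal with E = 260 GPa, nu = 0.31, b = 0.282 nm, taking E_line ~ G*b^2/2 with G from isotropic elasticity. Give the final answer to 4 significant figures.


Step 1: G = E / (2*(1+nu))
G = 260 / (2*(1+0.31)) = 99.2366 GPa = 9.92366e+10 Pa
Step 2: E_line = G*b^2/2
b = 0.282 nm = 2.82e-10 m
E_line = 0.5 * 9.92366e+10 * (2.82e-10)^2 = 3.946e-09 J/m


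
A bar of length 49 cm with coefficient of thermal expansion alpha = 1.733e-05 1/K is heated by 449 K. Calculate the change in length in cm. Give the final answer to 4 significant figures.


dL = L0 * alpha * dT
dL = 49 * 1.733e-05 * 449
dL = 0.3813 cm


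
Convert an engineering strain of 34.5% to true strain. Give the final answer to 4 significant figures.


epsilon_true = ln(1 + epsilon_eng)
epsilon_true = ln(1 + 0.345)
epsilon_true = 0.2964


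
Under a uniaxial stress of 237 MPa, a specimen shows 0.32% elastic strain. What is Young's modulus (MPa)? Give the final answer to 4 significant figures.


E = sigma / epsilon
epsilon = 0.32% = 3.2e-03
E = 237 / 3.2e-03
E = 74060 MPa


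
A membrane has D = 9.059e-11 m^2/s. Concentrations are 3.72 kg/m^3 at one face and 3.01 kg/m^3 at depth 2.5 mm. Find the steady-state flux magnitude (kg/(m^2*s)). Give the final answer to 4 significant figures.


J = -D * (dC/dx) = D * (C1 - C2) / dx
J = 9.059e-11 * (3.72 - 3.01) / 2.5e-03
J = 2.573e-08 kg/(m^2*s)


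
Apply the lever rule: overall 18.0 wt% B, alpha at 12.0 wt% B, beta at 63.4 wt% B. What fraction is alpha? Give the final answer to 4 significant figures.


f_alpha = (C_beta - C0) / (C_beta - C_alpha)
f_alpha = (63.4 - 18.0) / (63.4 - 12.0)
f_alpha = 0.8833


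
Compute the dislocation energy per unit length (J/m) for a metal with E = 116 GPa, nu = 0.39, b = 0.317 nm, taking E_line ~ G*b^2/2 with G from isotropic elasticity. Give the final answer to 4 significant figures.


Step 1: G = E / (2*(1+nu))
G = 116 / (2*(1+0.39)) = 41.7266 GPa = 4.17266e+10 Pa
Step 2: E_line = G*b^2/2
b = 0.317 nm = 3.17e-10 m
E_line = 0.5 * 4.17266e+10 * (3.17e-10)^2 = 2.097e-09 J/m


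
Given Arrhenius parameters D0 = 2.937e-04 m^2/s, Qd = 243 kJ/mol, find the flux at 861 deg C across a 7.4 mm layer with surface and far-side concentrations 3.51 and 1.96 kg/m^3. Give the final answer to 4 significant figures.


Step 1: D = D0 * exp(-Qd/(R*T))
T = 861 + 273.15 = 1134.15 K
D = 2.937e-04 * exp(-243e3 / (8.314 * 1134.15)) = 1.88731e-15 m^2/s
Step 2: J = D * (C1 - C2) / dx
J = 1.88731e-15 * (3.51 - 1.96) / 7.4e-03
J = 3.953e-13 kg/(m^2*s)


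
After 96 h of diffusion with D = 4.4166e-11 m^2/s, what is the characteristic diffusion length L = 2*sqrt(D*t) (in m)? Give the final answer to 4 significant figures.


t = 96 hr = 345600 s
Diffusion length = 2*sqrt(D*t)
= 2*sqrt(4.4166e-11 * 345600)
= 7.814e-03 m


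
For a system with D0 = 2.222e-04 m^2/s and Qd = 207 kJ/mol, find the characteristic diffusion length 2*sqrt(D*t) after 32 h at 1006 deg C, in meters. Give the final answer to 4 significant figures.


Step 1: D = D0 * exp(-Qd/(R*T))
T = 1279.15 K
D = 2.222e-04 * exp(-207e3 / (8.314 * 1279.15)) = 7.82537e-13 m^2/s
Step 2: L = 2*sqrt(D*t)
t = 32 h = 115200 s
L = 2*sqrt(7.82537e-13 * 115200) = 6.005e-04 m


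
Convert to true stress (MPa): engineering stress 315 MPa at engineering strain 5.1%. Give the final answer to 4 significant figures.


sigma_true = sigma_eng * (1 + epsilon_eng)
sigma_true = 315 * (1 + 0.051)
sigma_true = 331.1 MPa


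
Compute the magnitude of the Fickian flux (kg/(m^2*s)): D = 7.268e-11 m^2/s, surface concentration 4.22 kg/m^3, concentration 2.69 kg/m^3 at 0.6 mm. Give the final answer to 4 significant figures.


J = -D * (dC/dx) = D * (C1 - C2) / dx
J = 7.268e-11 * (4.22 - 2.69) / 6e-04
J = 1.853e-07 kg/(m^2*s)


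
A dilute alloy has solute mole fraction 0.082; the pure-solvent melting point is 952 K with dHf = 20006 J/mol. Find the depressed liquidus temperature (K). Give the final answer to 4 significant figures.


dT = R*Tm^2*x / dHf
dT = 8.314 * 952^2 * 0.082 / 20006
dT = 30.8843 K
T_new = 952 - 30.8843 = 921.1 K


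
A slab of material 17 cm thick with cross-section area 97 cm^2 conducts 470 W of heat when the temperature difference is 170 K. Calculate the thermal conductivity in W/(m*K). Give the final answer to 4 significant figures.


k = Q*L / (A*dT)
L = 0.17 m, A = 9.7e-03 m^2
k = 470 * 0.17 / (9.7e-03 * 170)
k = 48.45 W/(m*K)


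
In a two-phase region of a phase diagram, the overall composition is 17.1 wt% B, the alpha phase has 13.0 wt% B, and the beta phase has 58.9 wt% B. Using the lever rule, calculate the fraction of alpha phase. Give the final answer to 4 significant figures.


f_alpha = (C_beta - C0) / (C_beta - C_alpha)
f_alpha = (58.9 - 17.1) / (58.9 - 13.0)
f_alpha = 0.9107


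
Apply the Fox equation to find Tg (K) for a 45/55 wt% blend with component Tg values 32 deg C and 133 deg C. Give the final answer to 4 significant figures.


1/Tg = w1/Tg1 + w2/Tg2 (in Kelvin)
Tg1 = 305.15 K, Tg2 = 406.15 K
1/Tg = 0.45/305.15 + 0.55/406.15
Tg = 353.5 K


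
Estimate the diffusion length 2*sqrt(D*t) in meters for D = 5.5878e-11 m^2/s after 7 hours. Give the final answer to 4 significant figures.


t = 7 hr = 25200 s
Diffusion length = 2*sqrt(D*t)
= 2*sqrt(5.5878e-11 * 25200)
= 2.373e-03 m


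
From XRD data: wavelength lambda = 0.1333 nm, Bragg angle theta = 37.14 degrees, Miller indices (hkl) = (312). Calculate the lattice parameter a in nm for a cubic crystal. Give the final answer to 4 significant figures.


d = lambda / (2*sin(theta))
d = 0.1333 / (2*sin(37.14 deg))
d = 0.110391 nm
a = d * sqrt(h^2+k^2+l^2) = 0.110391 * sqrt(14)
a = 0.413 nm


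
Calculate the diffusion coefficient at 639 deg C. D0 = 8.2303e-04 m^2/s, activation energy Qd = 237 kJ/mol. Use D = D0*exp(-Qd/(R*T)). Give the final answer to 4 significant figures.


D = D0 * exp(-Qd / (R*T))
T = 912.15 K
D = 8.2303e-04 * exp(-237e3 / (8.314 * 912.15))
D = 2.203e-17 m^2/s


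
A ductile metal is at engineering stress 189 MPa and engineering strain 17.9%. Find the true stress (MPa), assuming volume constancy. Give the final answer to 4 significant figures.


sigma_true = sigma_eng * (1 + epsilon_eng)
sigma_true = 189 * (1 + 0.179)
sigma_true = 222.8 MPa


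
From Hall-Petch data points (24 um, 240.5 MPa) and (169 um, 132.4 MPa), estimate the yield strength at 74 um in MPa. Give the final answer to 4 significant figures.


sigma_y = sigma0 + k / sqrt(d)
1/sqrt(d1) = 1/sqrt(2.4e-05) = 204.124;  1/sqrt(d2) = 76.9231
k = (sigma1 - sigma2) / (1/sqrt(d1) - 1/sqrt(d2)) = (240.5 - 132.4) / (204.124 - 76.9231) = 0.849836 MPa*m^0.5
sigma0 = sigma1 - k/sqrt(d1) = 240.5 - 0.849836*204.124 = 67.028 MPa
sigma_y(d3) = 67.028 + 0.849836 / sqrt(7.4e-05) = 165.8 MPa


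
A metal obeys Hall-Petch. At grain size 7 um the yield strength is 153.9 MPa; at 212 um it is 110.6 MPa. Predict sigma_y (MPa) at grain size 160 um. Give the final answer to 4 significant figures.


sigma_y = sigma0 + k / sqrt(d)
1/sqrt(d1) = 1/sqrt(7e-06) = 377.964;  1/sqrt(d2) = 68.6803
k = (sigma1 - sigma2) / (1/sqrt(d1) - 1/sqrt(d2)) = (153.9 - 110.6) / (377.964 - 68.6803) = 0.140001 MPa*m^0.5
sigma0 = sigma1 - k/sqrt(d1) = 153.9 - 0.140001*377.964 = 100.985 MPa
sigma_y(d3) = 100.985 + 0.140001 / sqrt(1.6e-04) = 112.1 MPa


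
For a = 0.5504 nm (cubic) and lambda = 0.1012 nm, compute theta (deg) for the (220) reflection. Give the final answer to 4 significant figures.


d = a / sqrt(h^2+k^2+l^2)
d = 0.5504 / sqrt(8) = 0.194596 nm
lambda = 2*d*sin(theta)  =>  sin(theta) = lambda / (2*d)
sin(theta) = 0.1012 / (2 * 0.194596) = 0.260026
theta = 15.07 deg


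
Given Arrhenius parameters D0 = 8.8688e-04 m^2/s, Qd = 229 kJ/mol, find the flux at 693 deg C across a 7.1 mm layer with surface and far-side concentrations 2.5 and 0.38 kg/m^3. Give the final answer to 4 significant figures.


Step 1: D = D0 * exp(-Qd/(R*T))
T = 693 + 273.15 = 966.15 K
D = 8.8688e-04 * exp(-229e3 / (8.314 * 966.15)) = 3.68633e-16 m^2/s
Step 2: J = D * (C1 - C2) / dx
J = 3.68633e-16 * (2.5 - 0.38) / 7.1e-03
J = 1.101e-13 kg/(m^2*s)


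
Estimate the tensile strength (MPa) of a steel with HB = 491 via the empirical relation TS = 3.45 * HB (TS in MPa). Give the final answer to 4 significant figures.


TS (MPa) = 3.45 * HB
TS = 3.45 * 491
TS = 1694 MPa


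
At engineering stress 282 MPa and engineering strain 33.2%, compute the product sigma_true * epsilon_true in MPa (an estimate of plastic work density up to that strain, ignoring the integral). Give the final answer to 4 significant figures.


sigma_true = sigma_eng * (1 + epsilon_eng)
sigma_true = 282 * (1 + 0.332) = 375.624 MPa
epsilon_true = ln(1 + epsilon_eng)
epsilon_true = ln(1 + 0.332) = 0.286682
sigma_true * epsilon_true = 375.624 * 0.286682 = 107.7 MPa


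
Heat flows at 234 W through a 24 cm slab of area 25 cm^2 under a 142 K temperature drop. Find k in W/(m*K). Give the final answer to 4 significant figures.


k = Q*L / (A*dT)
L = 0.24 m, A = 2.5e-03 m^2
k = 234 * 0.24 / (2.5e-03 * 142)
k = 158.2 W/(m*K)


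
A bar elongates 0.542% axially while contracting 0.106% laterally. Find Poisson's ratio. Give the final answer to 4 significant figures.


nu = -epsilon_lat / epsilon_axial
Lateral strain is contraction (negative), so using magnitudes:
nu = 0.106 / 0.542
nu = 0.1956


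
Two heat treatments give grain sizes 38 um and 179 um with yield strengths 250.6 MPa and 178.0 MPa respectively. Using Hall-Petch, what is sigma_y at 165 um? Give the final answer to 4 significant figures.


sigma_y = sigma0 + k / sqrt(d)
1/sqrt(d1) = 1/sqrt(3.8e-05) = 162.221;  1/sqrt(d2) = 74.7435
k = (sigma1 - sigma2) / (1/sqrt(d1) - 1/sqrt(d2)) = (250.6 - 178.0) / (162.221 - 74.7435) = 0.829924 MPa*m^0.5
sigma0 = sigma1 - k/sqrt(d1) = 250.6 - 0.829924*162.221 = 115.969 MPa
sigma_y(d3) = 115.969 + 0.829924 / sqrt(1.65e-04) = 180.6 MPa


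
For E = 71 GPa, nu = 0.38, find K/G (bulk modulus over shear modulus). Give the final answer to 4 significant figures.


G = E / (2*(1+nu))
G = 71 / (2*(1+0.38)) = 25.7246 GPa
K = E / (3*(1-2*nu))
K = 71 / (3*(1-2*0.38)) = 98.6111 GPa
K/G = 98.6111 / 25.7246 = 3.833


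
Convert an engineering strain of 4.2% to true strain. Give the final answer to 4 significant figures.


epsilon_true = ln(1 + epsilon_eng)
epsilon_true = ln(1 + 0.042)
epsilon_true = 0.04114


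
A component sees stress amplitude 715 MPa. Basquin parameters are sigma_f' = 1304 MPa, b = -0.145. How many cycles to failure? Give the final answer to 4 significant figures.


sigma_a = sigma_f' * (2*Nf)^b
2*Nf = (sigma_a / sigma_f')^(1/b)
2*Nf = (715 / 1304)^(1/-0.145)
2*Nf = 63.0672
Nf = 31.53 cycles


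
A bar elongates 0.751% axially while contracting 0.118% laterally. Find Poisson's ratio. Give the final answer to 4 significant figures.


nu = -epsilon_lat / epsilon_axial
Lateral strain is contraction (negative), so using magnitudes:
nu = 0.118 / 0.751
nu = 0.1571


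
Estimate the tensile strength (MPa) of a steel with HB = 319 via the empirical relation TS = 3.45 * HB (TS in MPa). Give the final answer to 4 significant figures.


TS (MPa) = 3.45 * HB
TS = 3.45 * 319
TS = 1101 MPa


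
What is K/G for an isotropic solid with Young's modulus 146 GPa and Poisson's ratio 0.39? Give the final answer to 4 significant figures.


G = E / (2*(1+nu))
G = 146 / (2*(1+0.39)) = 52.518 GPa
K = E / (3*(1-2*nu))
K = 146 / (3*(1-2*0.39)) = 221.212 GPa
K/G = 221.212 / 52.518 = 4.212


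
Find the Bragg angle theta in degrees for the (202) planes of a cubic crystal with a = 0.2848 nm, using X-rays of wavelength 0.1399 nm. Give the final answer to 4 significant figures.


d = a / sqrt(h^2+k^2+l^2)
d = 0.2848 / sqrt(8) = 0.100692 nm
lambda = 2*d*sin(theta)  =>  sin(theta) = lambda / (2*d)
sin(theta) = 0.1399 / (2 * 0.100692) = 0.694693
theta = 44 deg


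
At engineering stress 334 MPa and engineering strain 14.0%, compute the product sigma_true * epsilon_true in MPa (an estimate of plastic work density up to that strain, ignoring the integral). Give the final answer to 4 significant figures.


sigma_true = sigma_eng * (1 + epsilon_eng)
sigma_true = 334 * (1 + 0.14) = 380.76 MPa
epsilon_true = ln(1 + epsilon_eng)
epsilon_true = ln(1 + 0.14) = 0.131028
sigma_true * epsilon_true = 380.76 * 0.131028 = 49.89 MPa


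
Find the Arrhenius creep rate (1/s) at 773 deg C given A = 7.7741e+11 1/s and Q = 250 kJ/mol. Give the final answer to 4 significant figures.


rate = A * exp(-Q / (R*T))
T = 773 + 273.15 = 1046.15 K
rate = 7.7741e+11 * exp(-250e3 / (8.314 * 1046.15))
rate = 0.2556 1/s


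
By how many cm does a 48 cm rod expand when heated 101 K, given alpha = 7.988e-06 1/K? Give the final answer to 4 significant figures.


dL = L0 * alpha * dT
dL = 48 * 7.988e-06 * 101
dL = 0.03873 cm


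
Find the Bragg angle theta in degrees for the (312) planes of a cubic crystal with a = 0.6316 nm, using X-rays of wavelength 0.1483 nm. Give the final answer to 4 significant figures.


d = a / sqrt(h^2+k^2+l^2)
d = 0.6316 / sqrt(14) = 0.168802 nm
lambda = 2*d*sin(theta)  =>  sin(theta) = lambda / (2*d)
sin(theta) = 0.1483 / (2 * 0.168802) = 0.439272
theta = 26.06 deg


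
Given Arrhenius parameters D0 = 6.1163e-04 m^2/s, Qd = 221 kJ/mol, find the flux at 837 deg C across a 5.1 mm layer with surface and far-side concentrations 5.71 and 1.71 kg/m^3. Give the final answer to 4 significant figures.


Step 1: D = D0 * exp(-Qd/(R*T))
T = 837 + 273.15 = 1110.15 K
D = 6.1163e-04 * exp(-221e3 / (8.314 * 1110.15)) = 2.44145e-14 m^2/s
Step 2: J = D * (C1 - C2) / dx
J = 2.44145e-14 * (5.71 - 1.71) / 5.1e-03
J = 1.915e-11 kg/(m^2*s)


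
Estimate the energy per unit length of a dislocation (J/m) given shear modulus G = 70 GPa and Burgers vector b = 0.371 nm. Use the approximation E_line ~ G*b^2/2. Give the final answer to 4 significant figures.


E = G*b^2/2
b = 0.371 nm = 3.71e-10 m
G = 70 GPa = 7e+10 Pa
E = 0.5 * 7e+10 * (3.71e-10)^2
E = 4.817e-09 J/m


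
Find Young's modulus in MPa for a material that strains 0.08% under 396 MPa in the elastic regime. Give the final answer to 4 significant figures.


E = sigma / epsilon
epsilon = 0.08% = 8e-04
E = 396 / 8e-04
E = 495000 MPa


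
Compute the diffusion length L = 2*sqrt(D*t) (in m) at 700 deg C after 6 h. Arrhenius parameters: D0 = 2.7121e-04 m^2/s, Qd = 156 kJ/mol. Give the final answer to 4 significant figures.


Step 1: D = D0 * exp(-Qd/(R*T))
T = 973.15 K
D = 2.7121e-04 * exp(-156e3 / (8.314 * 973.15)) = 1.14702e-12 m^2/s
Step 2: L = 2*sqrt(D*t)
t = 6 h = 21600 s
L = 2*sqrt(1.14702e-12 * 21600) = 3.148e-04 m


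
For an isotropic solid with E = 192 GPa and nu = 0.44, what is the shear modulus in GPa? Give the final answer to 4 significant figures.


G = E / (2*(1+nu))
G = 192 / (2*(1+0.44))
G = 66.67 GPa


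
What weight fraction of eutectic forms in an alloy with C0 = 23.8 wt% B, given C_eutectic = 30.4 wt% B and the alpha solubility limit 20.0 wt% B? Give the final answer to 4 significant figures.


f_primary = (C_e - C0) / (C_e - C_alpha_max)
f_primary = (30.4 - 23.8) / (30.4 - 20.0)
f_primary = 0.634615
f_eutectic = 1 - 0.634615 = 0.3654


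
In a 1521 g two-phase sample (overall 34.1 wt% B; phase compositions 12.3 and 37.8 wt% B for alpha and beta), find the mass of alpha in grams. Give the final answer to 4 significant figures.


f_alpha = (C_beta - C0) / (C_beta - C_alpha)
f_alpha = (37.8 - 34.1) / (37.8 - 12.3) = 0.145098
m_alpha = f_alpha * m_total = 0.145098 * 1521 = 220.7 g


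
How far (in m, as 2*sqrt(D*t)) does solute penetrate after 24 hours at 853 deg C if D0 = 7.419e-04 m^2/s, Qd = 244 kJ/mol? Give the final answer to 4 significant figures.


Step 1: D = D0 * exp(-Qd/(R*T))
T = 1126.15 K
D = 7.419e-04 * exp(-244e3 / (8.314 * 1126.15)) = 3.56774e-15 m^2/s
Step 2: L = 2*sqrt(D*t)
t = 24 h = 86400 s
L = 2*sqrt(3.56774e-15 * 86400) = 3.511e-05 m


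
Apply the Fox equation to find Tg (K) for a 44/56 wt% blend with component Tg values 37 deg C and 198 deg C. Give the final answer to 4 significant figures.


1/Tg = w1/Tg1 + w2/Tg2 (in Kelvin)
Tg1 = 310.15 K, Tg2 = 471.15 K
1/Tg = 0.44/310.15 + 0.56/471.15
Tg = 383.5 K


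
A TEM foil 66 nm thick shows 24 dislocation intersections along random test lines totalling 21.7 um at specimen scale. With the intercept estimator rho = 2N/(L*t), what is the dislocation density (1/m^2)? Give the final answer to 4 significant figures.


rho = 2N / (L * t)
L = 21.7 um = 2.17e-05 m, t = 66 nm = 6.6e-08 m
rho = 2 * 24 / (2.17e-05 * 6.6e-08)
rho = 3.351e+13 1/m^2


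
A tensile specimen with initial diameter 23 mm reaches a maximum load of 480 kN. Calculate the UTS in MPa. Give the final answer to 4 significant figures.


A0 = pi*(d/2)^2 = pi*(23/2)^2 = 415.476 mm^2
UTS = F_max / A0 = 480*1000 / 415.476
UTS = 1155 MPa
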